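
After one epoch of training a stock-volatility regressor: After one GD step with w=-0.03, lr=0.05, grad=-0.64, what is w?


w_new = w - α·∇
= -0.03 - 0.05·-0.64
= -0.03 + 0.032
= 0.002

0.002


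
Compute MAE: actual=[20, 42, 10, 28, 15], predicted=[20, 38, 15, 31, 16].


Absolute errors: |20-20|=0, |42-38|=4, |10-15|=5, |28-31|=3, |15-16|=1
Sum = 13
MAE = 13/5 = 13/5

13/5


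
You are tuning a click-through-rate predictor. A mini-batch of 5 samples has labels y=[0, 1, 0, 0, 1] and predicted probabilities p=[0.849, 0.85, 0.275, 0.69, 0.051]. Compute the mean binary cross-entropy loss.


L[0] = -ln(1-0.849) = -ln(0.151) = 1.8905
L[1] = -ln(0.85) = 0.1625
L[2] = -ln(1-0.275) = -ln(0.725) = 0.3216
L[3] = -ln(1-0.69) = -ln(0.31) = 1.1712
L[4] = -ln(0.051) = 2.9759
mean = (1.8905 + 0.1625 + 0.3216 + 1.1712 + 2.9759)/5 = 1.3043

1.3043


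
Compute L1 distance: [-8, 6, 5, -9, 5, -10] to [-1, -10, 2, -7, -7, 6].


d = |-8+ 1| + |6+ 10| + |5-2| + |-9+ 7| + |5+ 7| + |-10-6|
  = 7 + 16 + 3 + 2 + 12 + 16
  = 56

56


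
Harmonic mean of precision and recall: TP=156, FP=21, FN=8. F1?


Precision = 156/177 = 0.8814
Recall = 156/164 = 0.9512
F1 = 2·P·R/(P+R) = 2·TP/(2·TP+FP+FN) = 312/(312+21+8) = 312/341 = 0.915

0.915


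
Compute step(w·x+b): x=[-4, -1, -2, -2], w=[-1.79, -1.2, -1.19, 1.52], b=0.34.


z = (-4)·(-1.79) + (-1)·(-1.2) + (-2)·(-1.19) + (-2)·(1.52) + 0.34
  = 8.04
step(z) = 1 (z≥0)

1


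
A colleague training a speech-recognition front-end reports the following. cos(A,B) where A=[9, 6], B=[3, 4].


A·B = 9·3 + 6·4 = 51
‖A‖ = √117 = 10.8167, ‖B‖ = √25 = 5
cos = 51/(√117·√25) = 51/√2925 = 0.943

0.943


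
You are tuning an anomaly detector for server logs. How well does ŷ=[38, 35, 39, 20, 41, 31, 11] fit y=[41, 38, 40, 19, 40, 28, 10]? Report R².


ȳ = 30.8571
SS_res = Σ(y-ŷ)² = 31
SS_tot = Σ(y-ȳ)² = 904.86
R² = 1 - SS_res/SS_tot = 1 - 0.0343 = 0.9657

0.9657


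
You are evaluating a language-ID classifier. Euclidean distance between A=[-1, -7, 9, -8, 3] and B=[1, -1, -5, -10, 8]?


d = √((-1-1)² + (-7+ 1)² + (9+ 5)² + (-8+ 10)² + (3-8)²)
  = √(4 + 36 + 196 + 4 + 25)
  = √265 = 16.2788

16.2788


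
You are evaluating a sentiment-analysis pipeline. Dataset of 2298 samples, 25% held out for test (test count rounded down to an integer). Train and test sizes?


Test = ⌊2298·25/100⌋ = 574
Train = 2298 - 574 = 1724

Train: 1724, Test: 574


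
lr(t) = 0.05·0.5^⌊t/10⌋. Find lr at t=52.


n_drops = ⌊52/10⌋ = 5
lr = 0.05·0.5^5 = 0.05·0.03125 = 0.0015625

0.0015625


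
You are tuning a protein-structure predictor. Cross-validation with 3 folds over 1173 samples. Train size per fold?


Fold size = 1173/3 = 391
Training per fold = 1173 - 391 = 782

782


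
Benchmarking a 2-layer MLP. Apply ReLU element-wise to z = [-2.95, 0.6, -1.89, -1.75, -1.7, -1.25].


ReLU(-2.95) = max(0, -2.95) = 0.0
ReLU(0.6) = max(0, 0.6) = 0.6
ReLU(-1.89) = max(0, -1.89) = 0.0
ReLU(-1.75) = max(0, -1.75) = 0.0
ReLU(-1.7) = max(0, -1.7) = 0.0
ReLU(-1.25) = max(0, -1.25) = 0.0
result = [0.0, 0.6, 0.0, 0.0, 0.0, 0.0]

[0.0, 0.6, 0.0, 0.0, 0.0, 0.0]


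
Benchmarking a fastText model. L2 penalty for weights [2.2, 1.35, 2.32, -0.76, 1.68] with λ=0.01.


‖w‖₂² = (2.2)² + (1.35)² + (2.32)² + (-0.76)² + (1.68)²
     = 4.84 + 1.8225 + 5.3824 + 0.5776 + 2.8224
     = 15.4449
λ·‖w‖₂² = 0.01·15.4449 = 0.154449

0.154449


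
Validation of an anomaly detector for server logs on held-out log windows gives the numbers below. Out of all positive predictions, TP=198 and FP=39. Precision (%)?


Precision = TP/(TP+FP)
= 198/(198+39)
= 198/237 = 83.54%

83.54%


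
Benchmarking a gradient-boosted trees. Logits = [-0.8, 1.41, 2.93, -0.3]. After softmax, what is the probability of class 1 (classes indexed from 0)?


Exponentials: e^-0.8=0.4493, e^1.41=4.096, e^2.93=18.7276, e^-0.3=0.7408
Sum = 24.0137
Softmax = [0.0187, 0.1706, 0.7799, 0.0308]
p[1] = 4.096/24.0137 = 0.1706

0.1706


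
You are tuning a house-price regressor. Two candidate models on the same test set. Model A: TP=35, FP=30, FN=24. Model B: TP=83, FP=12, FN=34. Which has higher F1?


Model A: P=35/65=0.5385, R=35/59=0.5932, F1=2PR/(P+R)=2TP/(2TP+FP+FN)=70/124=0.5645
Model B: P=83/95=0.8737, R=83/117=0.7094, F1=2PR/(P+R)=2TP/(2TP+FP+FN)=166/212=0.783
0.5645 < 0.783 → Model B

Model B


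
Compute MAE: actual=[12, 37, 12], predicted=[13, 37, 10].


Absolute errors: |12-13|=1, |37-37|=0, |12-10|=2
Sum = 3
MAE = 3/3 = 1

1


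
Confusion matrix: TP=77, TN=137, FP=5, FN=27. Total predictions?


Total = TP + TN + FP + FN
= 77 + 137 + 5 + 27
= 246
(Predicted positive: 82, predicted negative: 164)

246


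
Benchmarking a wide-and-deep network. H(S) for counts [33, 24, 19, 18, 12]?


Probabilities: [33/106, 24/106, 19/106, 18/106, 12/106] ≈ [0.3113, 0.2264, 0.1792, 0.1698, 0.1132]
H = -((33/106)·log₂(33/106) + (24/106)·log₂(24/106) + (19/106)·log₂(19/106) + (18/106)·log₂(18/106) + (12/106)·log₂(12/106))
  = 2.244 bits

2.244 bits


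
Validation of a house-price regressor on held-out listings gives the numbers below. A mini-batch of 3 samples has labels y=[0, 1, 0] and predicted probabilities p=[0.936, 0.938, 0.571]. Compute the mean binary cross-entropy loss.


L[0] = -ln(1-0.936) = -ln(0.064) = 2.7489
L[1] = -ln(0.938) = 0.064
L[2] = -ln(1-0.571) = -ln(0.429) = 0.8463
mean = (2.7489 + 0.064 + 0.8463)/3 = 1.2197

1.2197


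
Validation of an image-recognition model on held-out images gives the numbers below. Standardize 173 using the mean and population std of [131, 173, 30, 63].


μ = 99.25, σ = 56.0285
z = (173 - 99.25)/56.0285 = 1.3163

1.3163


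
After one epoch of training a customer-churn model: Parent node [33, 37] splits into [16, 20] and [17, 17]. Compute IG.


Parent = [33, 37], H_parent = 0.9976
H_left = 0.9911 (n=36), H_right = 1 (n=34)
H_children = (36/70)·0.9911 + (34/70)·1 = 0.9954
IG = 0.9976 - 0.9954 = 0.0022

0.0022


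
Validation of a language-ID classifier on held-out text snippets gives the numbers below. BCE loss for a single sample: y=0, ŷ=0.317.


BCE = -[y·ln(p) + (1-y)·ln(1-p)]
= -0 - 1·ln(1-0.317)
= -ln(0.683) = 0.3813

0.3813


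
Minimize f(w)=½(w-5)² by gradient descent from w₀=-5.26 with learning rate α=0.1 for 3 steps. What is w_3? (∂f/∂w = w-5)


step 1: grad = -5.26-5 = -10.26; w = -5.26 - 0.1·(-10.26) = -4.234
step 2: grad = -4.234-5 = -9.234; w = -4.234 - 0.1·(-9.234) = -3.3106
step 3: grad = -3.3106-5 = -8.3106; w = -3.3106 - 0.1·(-8.3106) = -2.47954

-2.47954


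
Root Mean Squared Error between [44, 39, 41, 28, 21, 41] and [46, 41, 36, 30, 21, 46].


MSE = 62/6 = 10.3333
RMSE = √(62/6) = 3.2146

3.2146


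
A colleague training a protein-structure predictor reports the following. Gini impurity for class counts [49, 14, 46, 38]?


Probabilities: [49/147, 14/147, 46/147, 38/147] ≈ [0.3333, 0.0952, 0.3129, 0.2585]
Σpᵢ² = (2401 + 196 + 2116 + 1444)/147² = 6157/21609
Gini = 1 - Σpᵢ² = 1 - 6157/21609 = 0.7151

0.7151


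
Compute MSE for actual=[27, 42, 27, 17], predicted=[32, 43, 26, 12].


Squared errors: (27-32)²=25, (42-43)²=1, (27-26)²=1, (17-12)²=25
Sum = 52
MSE = 52/4 = 13

13


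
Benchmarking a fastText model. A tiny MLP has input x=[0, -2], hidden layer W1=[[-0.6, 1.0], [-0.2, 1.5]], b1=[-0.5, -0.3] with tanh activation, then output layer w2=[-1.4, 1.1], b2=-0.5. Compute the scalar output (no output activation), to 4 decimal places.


z1[0] = (-0.6)·(0) + (1.0)·(-2) - 0.5 = -2.5
z1[1] = (-0.2)·(0) + (1.5)·(-2) - 0.3 = -3.3
h = tanh(z1) = [-0.9866, -0.9973]
output = (-1.4)·(-0.9866) + (1.1)·(-0.9973) - 0.5 = -0.2158

-0.2158


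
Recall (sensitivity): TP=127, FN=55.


Recall = TP/(TP+FN)
= 127/(127+55)
= 127/182 = 69.78%

69.78%


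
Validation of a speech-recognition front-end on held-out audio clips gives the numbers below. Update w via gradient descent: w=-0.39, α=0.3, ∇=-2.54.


w_new = w - α·∇
= -0.39 - 0.3·-2.54
= -0.39 + 0.762
= 0.372

0.372


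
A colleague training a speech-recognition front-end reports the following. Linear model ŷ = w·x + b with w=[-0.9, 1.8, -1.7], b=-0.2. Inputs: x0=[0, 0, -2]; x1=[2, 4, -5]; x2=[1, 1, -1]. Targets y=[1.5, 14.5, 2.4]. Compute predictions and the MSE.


ŷ0 = (-0.9)·(0) + (1.8)·(0) + (-1.7)·(-2) - 0.2 = 3.2
ŷ1 = (-0.9)·(2) + (1.8)·(4) + (-1.7)·(-5) - 0.2 = 13.7
ŷ2 = (-0.9)·(1) + (1.8)·(1) + (-1.7)·(-1) - 0.2 = 2.4
errors² = [2.89, 0.64, 0.0]
MSE = 3.5300/3 = 1.1767

1.1767


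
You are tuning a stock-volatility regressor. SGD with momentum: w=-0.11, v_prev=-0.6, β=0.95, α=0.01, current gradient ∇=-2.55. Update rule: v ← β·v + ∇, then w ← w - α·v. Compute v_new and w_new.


v_new = 0.95·-0.6 - 2.55 = -0.57 - 2.55 = -3.12
w_new = -0.11 - 0.01·-3.12 = -0.11 + 0.0312 = -0.0788

v_new=-3.12, w_new=-0.0788


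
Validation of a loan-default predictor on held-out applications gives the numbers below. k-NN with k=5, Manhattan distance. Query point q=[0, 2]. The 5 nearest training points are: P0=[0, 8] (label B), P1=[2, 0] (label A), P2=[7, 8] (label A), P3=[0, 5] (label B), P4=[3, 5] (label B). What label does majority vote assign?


d(q,P0) = 6  (label B)
d(q,P1) = 4  (label A)
d(q,P2) = 13  (label A)
d(q,P3) = 3  (label B)
d(q,P4) = 6  (label B)
Votes: A=2, B=3
Majority → B

B


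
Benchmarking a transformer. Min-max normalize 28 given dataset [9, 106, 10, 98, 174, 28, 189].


min=9, max=189
(28-9)/(189-9) = 19/180 = 0.1056

0.1056


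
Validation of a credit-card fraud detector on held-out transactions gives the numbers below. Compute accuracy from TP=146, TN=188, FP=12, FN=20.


Accuracy = (TP+TN)/(TP+TN+FP+FN)
= (146+188)/(366)
= 334/366 = 91.26%

91.26%


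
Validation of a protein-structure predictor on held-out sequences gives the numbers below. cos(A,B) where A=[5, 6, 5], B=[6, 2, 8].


A·B = 5·6 + 6·2 + 5·8 = 82
‖A‖ = √86 = 9.2736, ‖B‖ = √104 = 10.198
cos = 82/(√86·√104) = 82/√8944 = 0.8671

0.8671


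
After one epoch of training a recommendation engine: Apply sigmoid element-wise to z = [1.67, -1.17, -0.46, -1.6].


σ(1.67) = 1/(1+e^-1.67) = 0.8416
σ(-1.17) = 1/(1+e^1.17) = 0.2369
σ(-0.46) = 1/(1+e^0.46) = 0.387
σ(-1.6) = 1/(1+e^1.6) = 0.168
result = [0.8416, 0.2369, 0.387, 0.168]

[0.8416, 0.2369, 0.387, 0.168]


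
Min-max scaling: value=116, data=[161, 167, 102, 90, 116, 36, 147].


min=36, max=167
(116-36)/(167-36) = 80/131 = 0.6107

0.6107


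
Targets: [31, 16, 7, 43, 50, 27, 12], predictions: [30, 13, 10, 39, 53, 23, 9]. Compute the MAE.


Absolute errors: |31-30|=1, |16-13|=3, |7-10|=3, |43-39|=4, |50-53|=3, |27-23|=4, |12-9|=3
Sum = 21
MAE = 21/7 = 3

3


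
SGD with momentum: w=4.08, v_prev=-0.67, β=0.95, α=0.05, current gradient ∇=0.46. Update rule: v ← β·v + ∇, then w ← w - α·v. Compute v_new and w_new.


v_new = 0.95·-0.67 + 0.46 = -0.6365 + 0.46 = -0.1765
w_new = 4.08 - 0.05·-0.1765 = 4.08 + 0.008825 = 4.088825

v_new=-0.1765, w_new=4.088825


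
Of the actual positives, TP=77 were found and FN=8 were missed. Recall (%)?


Recall = TP/(TP+FN)
= 77/(77+8)
= 77/85 = 90.59%

90.59%


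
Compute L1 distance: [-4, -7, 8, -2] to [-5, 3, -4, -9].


d = |-4+ 5| + |-7-3| + |8+ 4| + |-2+ 9|
  = 1 + 10 + 12 + 7
  = 30

30


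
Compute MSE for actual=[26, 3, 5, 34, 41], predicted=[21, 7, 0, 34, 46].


Squared errors: (26-21)²=25, (3-7)²=16, (5-0)²=25, (34-34)²=0, (41-46)²=25
Sum = 91
MSE = 91/5 = 91/5

91/5


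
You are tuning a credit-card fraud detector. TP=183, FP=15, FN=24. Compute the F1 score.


Precision = 183/198 = 0.9242
Recall = 183/207 = 0.8841
F1 = 2·P·R/(P+R) = 2·TP/(2·TP+FP+FN) = 366/(366+15+24) = 366/405 = 0.9037

0.9037


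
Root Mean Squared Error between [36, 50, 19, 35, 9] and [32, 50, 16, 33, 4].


MSE = 54/5 = 10.8
RMSE = √(54/5) = 3.2863

3.2863


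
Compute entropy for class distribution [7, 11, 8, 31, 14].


Probabilities: [7/71, 11/71, 8/71, 31/71, 14/71] ≈ [0.0986, 0.1549, 0.1127, 0.4366, 0.1972]
H = -((7/71)·log₂(7/71) + (11/71)·log₂(11/71) + (8/71)·log₂(8/71) + (31/71)·log₂(31/71) + (14/71)·log₂(14/71))
  = 2.0851 bits

2.0851 bits


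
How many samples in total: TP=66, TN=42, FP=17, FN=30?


Total = TP + TN + FP + FN
= 66 + 42 + 17 + 30
= 155
(Predicted positive: 83, predicted negative: 72)

155


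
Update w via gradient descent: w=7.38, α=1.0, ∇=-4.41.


w_new = w - α·∇
= 7.38 - 1.0·-4.41
= 7.38 + 4.41
= 11.79

11.79


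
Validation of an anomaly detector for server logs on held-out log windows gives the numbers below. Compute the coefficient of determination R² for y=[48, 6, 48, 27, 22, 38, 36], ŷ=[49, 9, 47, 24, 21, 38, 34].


ȳ = 32.1429
SS_res = Σ(y-ŷ)² = 25
SS_tot = Σ(y-ȳ)² = 1364.86
R² = 1 - SS_res/SS_tot = 1 - 0.0183 = 0.9817

0.9817


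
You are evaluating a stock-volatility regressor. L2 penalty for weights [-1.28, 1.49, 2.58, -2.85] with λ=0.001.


‖w‖₂² = (-1.28)² + (1.49)² + (2.58)² + (-2.85)²
     = 1.6384 + 2.2201 + 6.6564 + 8.1225
     = 18.6374
λ·‖w‖₂² = 0.001·18.6374 = 0.018637

0.018637


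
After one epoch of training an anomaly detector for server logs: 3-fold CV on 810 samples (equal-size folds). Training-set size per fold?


Fold size = 810/3 = 270
Training per fold = 810 - 270 = 540

540


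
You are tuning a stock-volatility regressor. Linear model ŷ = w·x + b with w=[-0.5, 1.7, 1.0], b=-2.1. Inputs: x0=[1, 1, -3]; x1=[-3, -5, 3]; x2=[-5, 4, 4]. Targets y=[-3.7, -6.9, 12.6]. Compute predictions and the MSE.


ŷ0 = (-0.5)·(1) + (1.7)·(1) + (1.0)·(-3) - 2.1 = -3.9
ŷ1 = (-0.5)·(-3) + (1.7)·(-5) + (1.0)·(3) - 2.1 = -6.1
ŷ2 = (-0.5)·(-5) + (1.7)·(4) + (1.0)·(4) - 2.1 = 11.2
errors² = [0.04, 0.64, 1.96]
MSE = 2.6400/3 = 0.88

0.88


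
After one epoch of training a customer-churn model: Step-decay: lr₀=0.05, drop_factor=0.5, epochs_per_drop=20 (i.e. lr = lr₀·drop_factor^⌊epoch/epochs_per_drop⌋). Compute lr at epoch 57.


n_drops = ⌊57/20⌋ = 2
lr = 0.05·0.5^2 = 0.05·0.25 = 0.0125

0.0125


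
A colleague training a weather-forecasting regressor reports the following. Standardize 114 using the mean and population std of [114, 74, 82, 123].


μ = 98.25, σ = 20.6927
z = (114 - 98.25)/20.6927 = 0.7611

0.7611


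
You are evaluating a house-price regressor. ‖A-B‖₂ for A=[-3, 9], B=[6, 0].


d = √((-3-6)² + (9-0)²)
  = √(81 + 81)
  = √162 = 12.7279

12.7279


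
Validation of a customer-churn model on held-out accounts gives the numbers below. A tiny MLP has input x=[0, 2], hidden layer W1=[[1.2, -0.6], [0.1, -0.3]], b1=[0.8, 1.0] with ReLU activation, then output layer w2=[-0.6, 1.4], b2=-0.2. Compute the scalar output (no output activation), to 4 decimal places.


z1[0] = (1.2)·(0) + (-0.6)·(2) + 0.8 = -0.4
z1[1] = (0.1)·(0) + (-0.3)·(2) + 1.0 = 0.4
h = ReLU(z1) = [0.0, 0.4]
output = (-0.6)·(0.0) + (1.4)·(0.4) - 0.2 = 0.36

0.36


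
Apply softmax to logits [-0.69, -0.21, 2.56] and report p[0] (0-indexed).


Exponentials: e^-0.69=0.5016, e^-0.21=0.8106, e^2.56=12.9358
Sum = 14.248
Softmax = [0.0352, 0.0569, 0.9079]
p[0] = 0.5016/14.248 = 0.0352

0.0352


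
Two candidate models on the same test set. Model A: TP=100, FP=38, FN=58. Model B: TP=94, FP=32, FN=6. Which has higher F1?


Model A: P=100/138=0.7246, R=100/158=0.6329, F1=2PR/(P+R)=2TP/(2TP+FP+FN)=200/296=0.6757
Model B: P=94/126=0.746, R=94/100=0.94, F1=2PR/(P+R)=2TP/(2TP+FP+FN)=188/226=0.8319
0.6757 < 0.8319 → Model B

Model B


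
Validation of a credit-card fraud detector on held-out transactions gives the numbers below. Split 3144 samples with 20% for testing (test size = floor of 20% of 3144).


Test = ⌊3144·20/100⌋ = 628
Train = 3144 - 628 = 2516

Train: 2516, Test: 628


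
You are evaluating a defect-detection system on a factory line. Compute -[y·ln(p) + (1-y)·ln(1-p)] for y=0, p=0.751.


BCE = -[y·ln(p) + (1-y)·ln(1-p)]
= -0 - 1·ln(1-0.751)
= -ln(0.249) = 1.3903

1.3903


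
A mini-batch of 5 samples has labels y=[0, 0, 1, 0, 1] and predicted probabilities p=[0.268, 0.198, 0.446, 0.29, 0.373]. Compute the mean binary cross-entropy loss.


L[0] = -ln(1-0.268) = -ln(0.732) = 0.312
L[1] = -ln(1-0.198) = -ln(0.802) = 0.2206
L[2] = -ln(0.446) = 0.8074
L[3] = -ln(1-0.29) = -ln(0.71) = 0.3425
L[4] = -ln(0.373) = 0.9862
mean = (0.312 + 0.2206 + 0.8074 + 0.3425 + 0.9862)/5 = 0.5337

0.5337


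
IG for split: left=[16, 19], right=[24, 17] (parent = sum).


Parent = [40, 36], H_parent = 0.998
H_left = 0.9947 (n=35), H_right = 0.9789 (n=41)
H_children = (35/76)·0.9947 + (41/76)·0.9789 = 0.9862
IG = 0.998 - 0.9862 = 0.0118

0.0118


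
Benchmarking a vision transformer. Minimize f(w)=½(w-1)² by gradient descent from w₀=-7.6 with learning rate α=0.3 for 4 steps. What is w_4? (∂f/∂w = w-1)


step 1: grad = -7.6-1 = -8.6; w = -7.6 - 0.3·(-8.6) = -5.02
step 2: grad = -5.02-1 = -6.02; w = -5.02 - 0.3·(-6.02) = -3.214
step 3: grad = -3.214-1 = -4.214; w = -3.214 - 0.3·(-4.214) = -1.9498
step 4: grad = -1.9498-1 = -2.9498; w = -1.9498 - 0.3·(-2.9498) = -1.06486

-1.06486


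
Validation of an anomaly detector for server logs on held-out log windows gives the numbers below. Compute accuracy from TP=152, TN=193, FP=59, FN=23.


Accuracy = (TP+TN)/(TP+TN+FP+FN)
= (152+193)/(427)
= 345/427 = 80.8%

80.8%


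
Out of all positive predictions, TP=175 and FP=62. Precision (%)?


Precision = TP/(TP+FP)
= 175/(175+62)
= 175/237 = 73.84%

73.84%


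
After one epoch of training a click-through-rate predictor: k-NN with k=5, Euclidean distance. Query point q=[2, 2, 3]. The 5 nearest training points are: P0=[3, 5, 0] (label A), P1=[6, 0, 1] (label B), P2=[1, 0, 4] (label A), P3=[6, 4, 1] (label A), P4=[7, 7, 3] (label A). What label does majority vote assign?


d(q,P0) = 4.3589  (label A)
d(q,P1) = 4.899  (label B)
d(q,P2) = 2.4495  (label A)
d(q,P3) = 4.899  (label A)
d(q,P4) = 7.0711  (label A)
Votes: A=4, B=1
Majority → A

A


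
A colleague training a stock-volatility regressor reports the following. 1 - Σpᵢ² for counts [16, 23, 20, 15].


Probabilities: [16/74, 23/74, 20/74, 15/74] ≈ [0.2162, 0.3108, 0.2703, 0.2027]
Σpᵢ² = (256 + 529 + 400 + 225)/74² = 1410/5476
Gini = 1 - Σpᵢ² = 1 - 1410/5476 = 0.7425

0.7425


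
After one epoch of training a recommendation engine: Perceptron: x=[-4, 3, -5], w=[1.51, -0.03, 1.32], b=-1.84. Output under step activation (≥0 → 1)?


z = (-4)·(1.51) + (3)·(-0.03) + (-5)·(1.32) - 1.84
  = -14.57
step(z) = 0 (z<0)

0


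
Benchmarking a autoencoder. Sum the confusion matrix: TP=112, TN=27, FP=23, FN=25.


Total = TP + TN + FP + FN
= 112 + 27 + 23 + 25
= 187
(Predicted positive: 135, predicted negative: 52)

187


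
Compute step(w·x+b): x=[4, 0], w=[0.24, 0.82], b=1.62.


z = (4)·(0.24) + (0)·(0.82) + 1.62
  = 2.58
step(z) = 1 (z≥0)

1


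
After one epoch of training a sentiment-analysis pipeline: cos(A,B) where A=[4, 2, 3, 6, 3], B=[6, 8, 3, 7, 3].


A·B = 4·6 + 2·8 + 3·3 + 6·7 + 3·3 = 100
‖A‖ = √74 = 8.6023, ‖B‖ = √167 = 12.9228
cos = 100/(√74·√167) = 100/√12358 = 0.8996

0.8996


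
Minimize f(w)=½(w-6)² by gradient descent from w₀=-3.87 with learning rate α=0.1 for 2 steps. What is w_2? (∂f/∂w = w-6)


step 1: grad = -3.87-6 = -9.87; w = -3.87 - 0.1·(-9.87) = -2.883
step 2: grad = -2.883-6 = -8.883; w = -2.883 - 0.1·(-8.883) = -1.9947

-1.9947


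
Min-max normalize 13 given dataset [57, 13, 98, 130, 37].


min=13, max=130
(13-13)/(130-13) = 0/117 = 0.0

0.0


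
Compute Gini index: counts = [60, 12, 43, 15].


Probabilities: [60/130, 12/130, 43/130, 15/130] ≈ [0.4615, 0.0923, 0.3308, 0.1154]
Σpᵢ² = (3600 + 144 + 1849 + 225)/130² = 5818/16900
Gini = 1 - Σpᵢ² = 1 - 5818/16900 = 0.6557

0.6557


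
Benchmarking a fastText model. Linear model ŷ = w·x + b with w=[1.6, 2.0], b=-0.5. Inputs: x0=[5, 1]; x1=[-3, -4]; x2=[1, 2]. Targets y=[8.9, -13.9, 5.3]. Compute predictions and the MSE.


ŷ0 = (1.6)·(5) + (2.0)·(1) - 0.5 = 9.5
ŷ1 = (1.6)·(-3) + (2.0)·(-4) - 0.5 = -13.3
ŷ2 = (1.6)·(1) + (2.0)·(2) - 0.5 = 5.1
errors² = [0.36, 0.36, 0.04]
MSE = 0.7600/3 = 0.2533

0.2533


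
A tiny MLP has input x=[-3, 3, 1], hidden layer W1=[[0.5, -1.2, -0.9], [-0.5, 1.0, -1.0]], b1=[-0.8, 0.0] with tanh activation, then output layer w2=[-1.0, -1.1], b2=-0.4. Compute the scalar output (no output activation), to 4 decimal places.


z1[0] = (0.5)·(-3) + (-1.2)·(3) + (-0.9)·(1) - 0.8 = -6.8
z1[1] = (-0.5)·(-3) + (1.0)·(3) + (-1.0)·(1) + 0.0 = 3.5
h = tanh(z1) = [-1.0, 0.9982]
output = (-1.0)·(-1.0) + (-1.1)·(0.9982) - 0.4 = -0.498

-0.498


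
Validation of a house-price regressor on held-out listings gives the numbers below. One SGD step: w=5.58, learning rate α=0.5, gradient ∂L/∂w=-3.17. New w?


w_new = w - α·∇
= 5.58 - 0.5·-3.17
= 5.58 + 1.585
= 7.165

7.165


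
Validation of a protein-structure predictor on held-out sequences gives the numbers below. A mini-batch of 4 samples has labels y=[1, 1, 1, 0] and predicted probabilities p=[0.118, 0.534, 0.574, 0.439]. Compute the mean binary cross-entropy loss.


L[0] = -ln(0.118) = 2.1371
L[1] = -ln(0.534) = 0.6274
L[2] = -ln(0.574) = 0.5551
L[3] = -ln(1-0.439) = -ln(0.561) = 0.578
mean = (2.1371 + 0.6274 + 0.5551 + 0.578)/4 = 0.9744

0.9744


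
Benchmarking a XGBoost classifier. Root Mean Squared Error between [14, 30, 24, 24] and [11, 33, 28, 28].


MSE = 50/4 = 12.5
RMSE = √(50/4) = 3.5355

3.5355


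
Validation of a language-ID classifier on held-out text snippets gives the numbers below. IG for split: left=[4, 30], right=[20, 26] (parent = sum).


Parent = [24, 56], H_parent = 0.8813
H_left = 0.5226 (n=34), H_right = 0.9877 (n=46)
H_children = (34/80)·0.5226 + (46/80)·0.9877 = 0.79
IG = 0.8813 - 0.79 = 0.0913

0.0913


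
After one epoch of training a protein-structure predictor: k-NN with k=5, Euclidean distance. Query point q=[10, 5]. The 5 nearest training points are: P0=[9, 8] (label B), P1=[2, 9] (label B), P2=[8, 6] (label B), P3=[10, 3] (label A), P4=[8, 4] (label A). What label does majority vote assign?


d(q,P0) = 3.1623  (label B)
d(q,P1) = 8.9443  (label B)
d(q,P2) = 2.2361  (label B)
d(q,P3) = 2.0  (label A)
d(q,P4) = 2.2361  (label A)
Votes: A=2, B=3
Majority → B

B


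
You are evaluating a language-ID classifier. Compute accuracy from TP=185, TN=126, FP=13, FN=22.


Accuracy = (TP+TN)/(TP+TN+FP+FN)
= (185+126)/(346)
= 311/346 = 89.88%

89.88%


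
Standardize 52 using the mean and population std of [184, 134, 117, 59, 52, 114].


μ = 110, σ = 44.8739
z = (52 - 110)/44.8739 = -1.2925

-1.2925


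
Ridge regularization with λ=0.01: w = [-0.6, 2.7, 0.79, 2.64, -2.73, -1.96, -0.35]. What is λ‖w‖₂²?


‖w‖₂² = (-0.6)² + (2.7)² + (0.79)² + (2.64)² + (-2.73)² + (-1.96)² + (-0.35)²
     = 0.36 + 7.29 + 0.6241 + 6.9696 + 7.4529 + 3.8416 + 0.1225
     = 26.6607
λ·‖w‖₂² = 0.01·26.6607 = 0.266607

0.266607


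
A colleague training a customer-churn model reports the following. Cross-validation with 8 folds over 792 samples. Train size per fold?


Fold size = 792/8 = 99
Training per fold = 792 - 99 = 693

693


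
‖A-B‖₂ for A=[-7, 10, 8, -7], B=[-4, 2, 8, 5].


d = √((-7+ 4)² + (10-2)² + (8-8)² + (-7-5)²)
  = √(9 + 64 + 0 + 144)
  = √217 = 14.7309

14.7309


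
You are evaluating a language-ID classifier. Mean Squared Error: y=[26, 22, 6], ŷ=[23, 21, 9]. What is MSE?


Squared errors: (26-23)²=9, (22-21)²=1, (6-9)²=9
Sum = 19
MSE = 19/3 = 19/3

19/3


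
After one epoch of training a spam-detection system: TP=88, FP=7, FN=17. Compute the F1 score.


Precision = 88/95 = 0.9263
Recall = 88/105 = 0.8381
F1 = 2·P·R/(P+R) = 2·TP/(2·TP+FP+FN) = 176/(176+7+17) = 176/200 = 0.88

0.88


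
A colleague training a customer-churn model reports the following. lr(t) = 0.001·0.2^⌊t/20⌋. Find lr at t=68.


n_drops = ⌊68/20⌋ = 3
lr = 0.001·0.2^3 = 0.001·0.008 = 0.000008

0.000008


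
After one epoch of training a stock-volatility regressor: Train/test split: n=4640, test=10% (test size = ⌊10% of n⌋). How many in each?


Test = ⌊4640·10/100⌋ = 464
Train = 4640 - 464 = 4176

Train: 4176, Test: 464


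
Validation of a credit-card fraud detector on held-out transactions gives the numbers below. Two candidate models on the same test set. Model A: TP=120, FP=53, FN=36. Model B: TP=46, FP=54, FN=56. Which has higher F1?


Model A: P=120/173=0.6936, R=120/156=0.7692, F1=2PR/(P+R)=2TP/(2TP+FP+FN)=240/329=0.7295
Model B: P=46/100=0.46, R=46/102=0.451, F1=2PR/(P+R)=2TP/(2TP+FP+FN)=92/202=0.4554
0.7295 > 0.4554 → Model A

Model A


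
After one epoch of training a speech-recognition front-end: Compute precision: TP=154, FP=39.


Precision = TP/(TP+FP)
= 154/(154+39)
= 154/193 = 79.79%

79.79%


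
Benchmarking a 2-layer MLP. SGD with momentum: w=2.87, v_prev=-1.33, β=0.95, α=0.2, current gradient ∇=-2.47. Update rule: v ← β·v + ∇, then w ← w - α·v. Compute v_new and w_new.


v_new = 0.95·-1.33 - 2.47 = -1.2635 - 2.47 = -3.7335
w_new = 2.87 - 0.2·-3.7335 = 2.87 + 0.7467 = 3.6167

v_new=-3.7335, w_new=3.6167


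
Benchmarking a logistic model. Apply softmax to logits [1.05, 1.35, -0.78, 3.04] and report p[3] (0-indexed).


Exponentials: e^1.05=2.8577, e^1.35=3.8574, e^-0.78=0.4584, e^3.04=20.9052
Sum = 28.0787
Softmax = [0.1018, 0.1374, 0.0163, 0.7445]
p[3] = 20.9052/28.0787 = 0.7445

0.7445


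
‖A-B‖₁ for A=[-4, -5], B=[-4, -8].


d = |-4+ 4| + |-5+ 8|
  = 0 + 3
  = 3

3


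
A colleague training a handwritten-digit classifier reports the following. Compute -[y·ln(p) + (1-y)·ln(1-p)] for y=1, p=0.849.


BCE = -[y·ln(p) + (1-y)·ln(1-p)]
= -1·ln(0.849) - 0
= -ln(0.849) = 0.1637

0.1637


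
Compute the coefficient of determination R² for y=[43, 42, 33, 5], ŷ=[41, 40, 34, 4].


ȳ = 30.75
SS_res = Σ(y-ŷ)² = 10
SS_tot = Σ(y-ȳ)² = 944.75
R² = 1 - SS_res/SS_tot = 1 - 0.0106 = 0.9894

0.9894


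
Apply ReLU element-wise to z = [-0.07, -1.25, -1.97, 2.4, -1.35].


ReLU(-0.07) = max(0, -0.07) = 0.0
ReLU(-1.25) = max(0, -1.25) = 0.0
ReLU(-1.97) = max(0, -1.97) = 0.0
ReLU(2.4) = max(0, 2.4) = 2.4
ReLU(-1.35) = max(0, -1.35) = 0.0
result = [0.0, 0.0, 0.0, 2.4, 0.0]

[0.0, 0.0, 0.0, 2.4, 0.0]


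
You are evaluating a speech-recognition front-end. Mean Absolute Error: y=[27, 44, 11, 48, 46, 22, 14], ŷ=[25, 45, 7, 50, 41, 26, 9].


Absolute errors: |27-25|=2, |44-45|=1, |11-7|=4, |48-50|=2, |46-41|=5, |22-26|=4, |14-9|=5
Sum = 23
MAE = 23/7 = 23/7

23/7


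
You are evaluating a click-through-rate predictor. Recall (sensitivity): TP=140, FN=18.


Recall = TP/(TP+FN)
= 140/(140+18)
= 140/158 = 88.61%

88.61%


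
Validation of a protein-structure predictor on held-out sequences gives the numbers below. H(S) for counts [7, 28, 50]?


Probabilities: [7/85, 28/85, 50/85] ≈ [0.0824, 0.3294, 0.5882]
H = -((7/85)·log₂(7/85) + (28/85)·log₂(28/85) + (50/85)·log₂(50/85))
  = 1.2747 bits

1.2747 bits


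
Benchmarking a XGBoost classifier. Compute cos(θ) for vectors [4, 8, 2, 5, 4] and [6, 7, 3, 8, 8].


A·B = 4·6 + 8·7 + 2·3 + 5·8 + 4·8 = 158
‖A‖ = √125 = 11.1803, ‖B‖ = √222 = 14.8997
cos = 158/(√125·√222) = 158/√27750 = 0.9485

0.9485


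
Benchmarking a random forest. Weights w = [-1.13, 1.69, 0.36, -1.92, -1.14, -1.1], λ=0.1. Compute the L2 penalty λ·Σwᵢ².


‖w‖₂² = (-1.13)² + (1.69)² + (0.36)² + (-1.92)² + (-1.14)² + (-1.1)²
     = 1.2769 + 2.8561 + 0.1296 + 3.6864 + 1.2996 + 1.21
     = 10.4586
λ·‖w‖₂² = 0.1·10.4586 = 1.04586

1.04586


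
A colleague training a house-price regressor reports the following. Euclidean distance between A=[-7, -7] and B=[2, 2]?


d = √((-7-2)² + (-7-2)²)
  = √(81 + 81)
  = √162 = 12.7279

12.7279


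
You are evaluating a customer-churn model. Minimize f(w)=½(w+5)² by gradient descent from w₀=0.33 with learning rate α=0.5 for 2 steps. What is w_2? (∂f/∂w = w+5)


step 1: grad = 0.33+5 = 5.33; w = 0.33 - 0.5·(5.33) = -2.335
step 2: grad = -2.335+5 = 2.665; w = -2.335 - 0.5·(2.665) = -3.6675

-3.6675


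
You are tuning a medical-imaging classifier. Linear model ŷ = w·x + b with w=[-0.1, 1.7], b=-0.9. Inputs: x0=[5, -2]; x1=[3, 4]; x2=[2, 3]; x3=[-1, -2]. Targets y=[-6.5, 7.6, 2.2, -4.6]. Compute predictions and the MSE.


ŷ0 = (-0.1)·(5) + (1.7)·(-2) - 0.9 = -4.8
ŷ1 = (-0.1)·(3) + (1.7)·(4) - 0.9 = 5.6
ŷ2 = (-0.1)·(2) + (1.7)·(3) - 0.9 = 4.0
ŷ3 = (-0.1)·(-1) + (1.7)·(-2) - 0.9 = -4.2
errors² = [2.89, 4.0, 3.24, 0.16]
MSE = 10.2900/4 = 2.5725

2.5725


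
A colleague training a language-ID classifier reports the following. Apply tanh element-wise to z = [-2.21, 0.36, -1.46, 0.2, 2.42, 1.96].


tanh(-2.21) = -0.9762
tanh(0.36) = 0.3452
tanh(-1.46) = -0.8977
tanh(0.2) = 0.1974
tanh(2.42) = 0.9843
tanh(1.96) = 0.9611
result = [-0.9762, 0.3452, -0.8977, 0.1974, 0.9843, 0.9611]

[-0.9762, 0.3452, -0.8977, 0.1974, 0.9843, 0.9611]


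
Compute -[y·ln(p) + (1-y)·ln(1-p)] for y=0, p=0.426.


BCE = -[y·ln(p) + (1-y)·ln(1-p)]
= -0 - 1·ln(1-0.426)
= -ln(0.574) = 0.5551

0.5551


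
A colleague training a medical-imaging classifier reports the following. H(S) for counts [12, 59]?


Probabilities: [12/71, 59/71] ≈ [0.169, 0.831]
H = -((12/71)·log₂(12/71) + (59/71)·log₂(59/71))
  = 0.6554 bits

0.6554 bits


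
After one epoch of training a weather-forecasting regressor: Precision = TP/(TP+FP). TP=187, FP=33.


Precision = TP/(TP+FP)
= 187/(187+33)
= 187/220 = 85.0%

85.0%


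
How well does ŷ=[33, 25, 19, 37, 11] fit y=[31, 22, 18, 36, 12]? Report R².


ȳ = 23.8
SS_res = Σ(y-ŷ)² = 16
SS_tot = Σ(y-ȳ)² = 376.8
R² = 1 - SS_res/SS_tot = 1 - 0.0425 = 0.9575

0.9575


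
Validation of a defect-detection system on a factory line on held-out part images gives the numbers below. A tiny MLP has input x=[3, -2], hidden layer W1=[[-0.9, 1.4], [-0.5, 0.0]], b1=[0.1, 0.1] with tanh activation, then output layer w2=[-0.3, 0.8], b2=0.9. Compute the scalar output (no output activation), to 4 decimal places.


z1[0] = (-0.9)·(3) + (1.4)·(-2) + 0.1 = -5.4
z1[1] = (-0.5)·(3) + (0.0)·(-2) + 0.1 = -1.4
h = tanh(z1) = [-1.0, -0.8854]
output = (-0.3)·(-1.0) + (0.8)·(-0.8854) + 0.9 = 0.4917

0.4917


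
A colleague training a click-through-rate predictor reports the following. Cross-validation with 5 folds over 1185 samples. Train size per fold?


Fold size = 1185/5 = 237
Training per fold = 1185 - 237 = 948

948


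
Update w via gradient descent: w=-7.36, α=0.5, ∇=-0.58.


w_new = w - α·∇
= -7.36 - 0.5·-0.58
= -7.36 + 0.29
= -7.07

-7.07


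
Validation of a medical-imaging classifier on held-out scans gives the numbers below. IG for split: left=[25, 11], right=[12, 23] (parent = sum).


Parent = [37, 34], H_parent = 0.9987
H_left = 0.888 (n=36), H_right = 0.9275 (n=35)
H_children = (36/71)·0.888 + (35/71)·0.9275 = 0.9075
IG = 0.9987 - 0.9075 = 0.0912

0.0912


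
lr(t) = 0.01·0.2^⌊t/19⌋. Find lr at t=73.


n_drops = ⌊73/19⌋ = 3
lr = 0.01·0.2^3 = 0.01·0.008 = 0.00008

0.00008


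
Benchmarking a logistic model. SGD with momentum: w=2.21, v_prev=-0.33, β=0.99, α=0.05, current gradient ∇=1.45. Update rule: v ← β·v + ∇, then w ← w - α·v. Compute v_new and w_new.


v_new = 0.99·-0.33 + 1.45 = -0.3267 + 1.45 = 1.1233
w_new = 2.21 - 0.05·1.1233 = 2.21 - 0.056165 = 2.153835

v_new=1.1233, w_new=2.153835


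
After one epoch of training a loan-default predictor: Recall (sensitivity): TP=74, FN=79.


Recall = TP/(TP+FN)
= 74/(74+79)
= 74/153 = 48.37%

48.37%


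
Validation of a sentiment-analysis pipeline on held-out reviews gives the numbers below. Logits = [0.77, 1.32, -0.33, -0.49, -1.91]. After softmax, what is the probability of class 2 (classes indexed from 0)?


Exponentials: e^0.77=2.1598, e^1.32=3.7434, e^-0.33=0.7189, e^-0.49=0.6126, e^-1.91=0.1481
Sum = 7.3828
Softmax = [0.2925, 0.507, 0.0974, 0.083, 0.0201]
p[2] = 0.7189/7.3828 = 0.0974

0.0974


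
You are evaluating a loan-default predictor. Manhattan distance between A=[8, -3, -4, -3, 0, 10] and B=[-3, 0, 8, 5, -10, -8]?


d = |8+ 3| + |-3-0| + |-4-8| + |-3-5| + |0+ 10| + |10+ 8|
  = 11 + 3 + 12 + 8 + 10 + 18
  = 62

62


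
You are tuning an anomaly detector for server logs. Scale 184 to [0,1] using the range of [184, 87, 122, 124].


min=87, max=184
(184-87)/(184-87) = 97/97 = 1.0

1.0


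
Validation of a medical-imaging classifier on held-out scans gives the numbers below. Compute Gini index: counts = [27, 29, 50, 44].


Probabilities: [27/150, 29/150, 50/150, 44/150] ≈ [0.18, 0.1933, 0.3333, 0.2933]
Σpᵢ² = (729 + 841 + 2500 + 1936)/150² = 6006/22500
Gini = 1 - Σpᵢ² = 1 - 6006/22500 = 0.7331

0.7331


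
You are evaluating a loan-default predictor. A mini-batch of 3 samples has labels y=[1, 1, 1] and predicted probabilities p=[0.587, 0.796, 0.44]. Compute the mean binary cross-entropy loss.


L[0] = -ln(0.587) = 0.5327
L[1] = -ln(0.796) = 0.2282
L[2] = -ln(0.44) = 0.821
mean = (0.5327 + 0.2282 + 0.821)/3 = 0.5273

0.5273


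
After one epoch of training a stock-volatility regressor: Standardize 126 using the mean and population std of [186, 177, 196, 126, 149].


μ = 166.8, σ = 25.7169
z = (126 - 166.8)/25.7169 = -1.5865

-1.5865


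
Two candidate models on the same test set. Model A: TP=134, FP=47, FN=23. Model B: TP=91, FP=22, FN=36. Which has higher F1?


Model A: P=134/181=0.7403, R=134/157=0.8535, F1=2PR/(P+R)=2TP/(2TP+FP+FN)=268/338=0.7929
Model B: P=91/113=0.8053, R=91/127=0.7165, F1=2PR/(P+R)=2TP/(2TP+FP+FN)=182/240=0.7583
0.7929 > 0.7583 → Model A

Model A


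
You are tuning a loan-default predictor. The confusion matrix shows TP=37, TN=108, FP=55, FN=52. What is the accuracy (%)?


Accuracy = (TP+TN)/(TP+TN+FP+FN)
= (37+108)/(252)
= 145/252 = 57.54%

57.54%


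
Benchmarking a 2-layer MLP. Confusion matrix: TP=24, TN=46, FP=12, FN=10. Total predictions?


Total = TP + TN + FP + FN
= 24 + 46 + 12 + 10
= 92
(Predicted positive: 36, predicted negative: 56)

92


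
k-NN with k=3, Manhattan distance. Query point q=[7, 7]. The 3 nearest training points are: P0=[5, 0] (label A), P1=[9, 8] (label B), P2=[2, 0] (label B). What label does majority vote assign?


d(q,P0) = 9  (label A)
d(q,P1) = 3  (label B)
d(q,P2) = 12  (label B)
Votes: A=1, B=2
Majority → B

B


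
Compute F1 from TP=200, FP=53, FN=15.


Precision = 200/253 = 0.7905
Recall = 200/215 = 0.9302
F1 = 2·P·R/(P+R) = 2·TP/(2·TP+FP+FN) = 400/(400+53+15) = 400/468 = 0.8547

0.8547


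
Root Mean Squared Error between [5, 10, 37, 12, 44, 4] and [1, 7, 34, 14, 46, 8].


MSE = 58/6 = 9.6667
RMSE = √(58/6) = 3.1091

3.1091


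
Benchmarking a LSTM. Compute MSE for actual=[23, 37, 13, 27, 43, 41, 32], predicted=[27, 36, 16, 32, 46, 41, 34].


Squared errors: (23-27)²=16, (37-36)²=1, (13-16)²=9, (27-32)²=25, (43-46)²=9, (41-41)²=0, (32-34)²=4
Sum = 64
MSE = 64/7 = 64/7

64/7


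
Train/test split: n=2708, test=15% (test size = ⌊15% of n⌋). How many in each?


Test = ⌊2708·15/100⌋ = 406
Train = 2708 - 406 = 2302

Train: 2302, Test: 406


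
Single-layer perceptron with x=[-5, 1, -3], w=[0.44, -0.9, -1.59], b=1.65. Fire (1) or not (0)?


z = (-5)·(0.44) + (1)·(-0.9) + (-3)·(-1.59) + 1.65
  = 3.32
step(z) = 1 (z≥0)

1


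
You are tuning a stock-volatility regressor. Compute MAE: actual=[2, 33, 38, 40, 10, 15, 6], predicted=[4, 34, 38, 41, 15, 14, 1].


Absolute errors: |2-4|=2, |33-34|=1, |38-38|=0, |40-41|=1, |10-15|=5, |15-14|=1, |6-1|=5
Sum = 15
MAE = 15/7 = 15/7

15/7


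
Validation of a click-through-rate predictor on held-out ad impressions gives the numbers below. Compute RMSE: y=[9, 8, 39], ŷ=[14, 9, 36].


MSE = 35/3 = 11.6667
RMSE = √(35/3) = 3.4157

3.4157


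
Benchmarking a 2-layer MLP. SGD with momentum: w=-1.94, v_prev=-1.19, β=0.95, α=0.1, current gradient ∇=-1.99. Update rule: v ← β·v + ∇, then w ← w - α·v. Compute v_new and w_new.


v_new = 0.95·-1.19 - 1.99 = -1.1305 - 1.99 = -3.1205
w_new = -1.94 - 0.1·-3.1205 = -1.94 + 0.31205 = -1.62795

v_new=-3.1205, w_new=-1.62795


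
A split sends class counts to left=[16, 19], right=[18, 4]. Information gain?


Parent = [34, 23], H_parent = 0.973
H_left = 0.9947 (n=35), H_right = 0.684 (n=22)
H_children = (35/57)·0.9947 + (22/57)·0.684 = 0.8748
IG = 0.973 - 0.8748 = 0.0982

0.0982


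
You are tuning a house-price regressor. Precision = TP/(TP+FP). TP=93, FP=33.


Precision = TP/(TP+FP)
= 93/(93+33)
= 93/126 = 73.81%

73.81%


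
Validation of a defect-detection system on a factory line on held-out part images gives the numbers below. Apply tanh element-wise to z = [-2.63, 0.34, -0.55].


tanh(-2.63) = -0.9897
tanh(0.34) = 0.3275
tanh(-0.55) = -0.5005
result = [-0.9897, 0.3275, -0.5005]

[-0.9897, 0.3275, -0.5005]


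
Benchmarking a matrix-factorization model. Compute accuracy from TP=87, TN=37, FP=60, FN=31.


Accuracy = (TP+TN)/(TP+TN+FP+FN)
= (87+37)/(215)
= 124/215 = 57.67%

57.67%


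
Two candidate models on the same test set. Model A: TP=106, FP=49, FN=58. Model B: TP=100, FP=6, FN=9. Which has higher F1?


Model A: P=106/155=0.6839, R=106/164=0.6463, F1=2PR/(P+R)=2TP/(2TP+FP+FN)=212/319=0.6646
Model B: P=100/106=0.9434, R=100/109=0.9174, F1=2PR/(P+R)=2TP/(2TP+FP+FN)=200/215=0.9302
0.6646 < 0.9302 → Model B

Model B


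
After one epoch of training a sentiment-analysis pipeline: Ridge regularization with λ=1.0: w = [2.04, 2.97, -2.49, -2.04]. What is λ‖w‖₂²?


‖w‖₂² = (2.04)² + (2.97)² + (-2.49)² + (-2.04)²
     = 4.1616 + 8.8209 + 6.2001 + 4.1616
     = 23.3442
λ·‖w‖₂² = 1.0·23.3442 = 23.3442

23.3442


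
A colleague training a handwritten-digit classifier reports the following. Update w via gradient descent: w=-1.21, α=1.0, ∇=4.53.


w_new = w - α·∇
= -1.21 - 1.0·4.53
= -1.21 - 4.53
= -5.74

-5.74


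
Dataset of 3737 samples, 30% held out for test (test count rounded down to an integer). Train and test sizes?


Test = ⌊3737·30/100⌋ = 1121
Train = 3737 - 1121 = 2616

Train: 2616, Test: 1121


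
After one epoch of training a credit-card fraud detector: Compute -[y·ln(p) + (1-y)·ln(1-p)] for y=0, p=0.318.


BCE = -[y·ln(p) + (1-y)·ln(1-p)]
= -0 - 1·ln(1-0.318)
= -ln(0.682) = 0.3827

0.3827


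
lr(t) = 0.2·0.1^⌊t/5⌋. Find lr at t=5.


n_drops = ⌊5/5⌋ = 1
lr = 0.2·0.1^1 = 0.2·0.1 = 0.02

0.02


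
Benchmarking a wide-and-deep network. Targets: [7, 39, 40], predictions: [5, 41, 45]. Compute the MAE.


Absolute errors: |7-5|=2, |39-41|=2, |40-45|=5
Sum = 9
MAE = 9/3 = 3

3


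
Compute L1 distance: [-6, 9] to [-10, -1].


d = |-6+ 10| + |9+ 1|
  = 4 + 10
  = 14

14


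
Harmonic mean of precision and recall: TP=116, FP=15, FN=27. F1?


Precision = 116/131 = 0.8855
Recall = 116/143 = 0.8112
F1 = 2·P·R/(P+R) = 2·TP/(2·TP+FP+FN) = 232/(232+15+27) = 232/274 = 0.8467

0.8467


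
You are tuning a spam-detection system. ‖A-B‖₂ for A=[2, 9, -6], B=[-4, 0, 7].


d = √((2+ 4)² + (9-0)² + (-6-7)²)
  = √(36 + 81 + 169)
  = √286 = 16.9115

16.9115


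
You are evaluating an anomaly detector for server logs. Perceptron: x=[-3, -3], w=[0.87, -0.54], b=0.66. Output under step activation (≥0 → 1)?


z = (-3)·(0.87) + (-3)·(-0.54) + 0.66
  = -0.33
step(z) = 0 (z<0)

0
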